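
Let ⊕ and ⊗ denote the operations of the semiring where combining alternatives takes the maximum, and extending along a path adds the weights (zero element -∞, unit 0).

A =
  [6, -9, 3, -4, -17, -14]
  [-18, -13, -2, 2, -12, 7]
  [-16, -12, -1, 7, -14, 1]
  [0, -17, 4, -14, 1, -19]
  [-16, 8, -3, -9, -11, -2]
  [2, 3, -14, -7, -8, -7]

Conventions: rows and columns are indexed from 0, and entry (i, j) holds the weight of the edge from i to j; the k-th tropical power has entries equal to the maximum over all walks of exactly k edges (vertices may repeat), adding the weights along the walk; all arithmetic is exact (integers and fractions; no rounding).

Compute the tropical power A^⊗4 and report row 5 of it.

A^⊗2:
  [12, -3, 9, 10, -3, 4]
  [9, 10, 6, 5, 3, 0]
  [7, 4, 11, 6, 8, 0]
  [6, 9, 3, 11, -10, 5]
  [0, 1, 6, 10, -4, 15]
  [8, 0, 5, 5, -6, 10]
A^⊗3:
  [18, 7, 15, 16, 11, 10]
  [15, 11, 12, 13, 6, 17]
  [13, 16, 10, 18, 7, 12]
  [12, 8, 15, 11, 12, 16]
  [17, 18, 14, 13, 11, 8]
  [14, 13, 11, 12, 6, 7]
A^⊗4:
  [24, 19, 21, 22, 17, 16]
  [21, 20, 18, 19, 14, 18]
  [19, 15, 22, 18, 19, 23]
  [18, 20, 15, 22, 12, 16]
  [23, 19, 20, 21, 14, 25]
  [20, 14, 17, 18, 13, 20]
Answer: row 5 of A^⊗4 = [20, 14, 17, 18, 13, 20]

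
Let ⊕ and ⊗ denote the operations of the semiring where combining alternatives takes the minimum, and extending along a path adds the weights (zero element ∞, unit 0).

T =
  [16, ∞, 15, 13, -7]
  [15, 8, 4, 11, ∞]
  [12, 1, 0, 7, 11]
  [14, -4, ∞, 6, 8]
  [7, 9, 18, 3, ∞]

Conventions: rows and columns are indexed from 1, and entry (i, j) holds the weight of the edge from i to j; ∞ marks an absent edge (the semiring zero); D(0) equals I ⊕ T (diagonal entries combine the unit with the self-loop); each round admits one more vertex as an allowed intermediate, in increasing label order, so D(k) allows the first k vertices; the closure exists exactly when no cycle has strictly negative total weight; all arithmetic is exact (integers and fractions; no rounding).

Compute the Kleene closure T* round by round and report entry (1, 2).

D(0):
  [0, ∞, 15, 13, -7]
  [15, 0, 4, 11, ∞]
  [12, 1, 0, 7, 11]
  [14, -4, ∞, 0, 8]
  [7, 9, 18, 3, 0]
D(1):
  [0, ∞, 15, 13, -7]
  [15, 0, 4, 11, 8]
  [12, 1, 0, 7, 5]
  [14, -4, 29, 0, 7]
  [7, 9, 18, 3, 0]
D(2):
  [0, ∞, 15, 13, -7]
  [15, 0, 4, 11, 8]
  [12, 1, 0, 7, 5]
  [11, -4, 0, 0, 4]
  [7, 9, 13, 3, 0]
D(3):
  [0, 16, 15, 13, -7]
  [15, 0, 4, 11, 8]
  [12, 1, 0, 7, 5]
  [11, -4, 0, 0, 4]
  [7, 9, 13, 3, 0]
D(4):
  [0, 9, 13, 13, -7]
  [15, 0, 4, 11, 8]
  [12, 1, 0, 7, 5]
  [11, -4, 0, 0, 4]
  [7, -1, 3, 3, 0]
D(5):
  [0, -8, -4, -4, -7]
  [15, 0, 4, 11, 8]
  [12, 1, 0, 7, 5]
  [11, -4, 0, 0, 4]
  [7, -1, 3, 3, 0]
Answer: T*[1][2] = -8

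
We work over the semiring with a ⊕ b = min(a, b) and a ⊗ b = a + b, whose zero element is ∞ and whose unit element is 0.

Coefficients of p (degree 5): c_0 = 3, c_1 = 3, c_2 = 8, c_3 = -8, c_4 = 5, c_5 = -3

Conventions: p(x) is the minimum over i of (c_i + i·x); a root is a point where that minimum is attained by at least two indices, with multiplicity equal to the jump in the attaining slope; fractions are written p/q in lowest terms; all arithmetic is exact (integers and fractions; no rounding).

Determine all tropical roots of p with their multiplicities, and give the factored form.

hull edge (i=0, c=3) to (i=3, c=-8): slope -11/3, span 3
hull edge (i=3, c=-8) to (i=5, c=-3): slope 5/2, span 2
Factored form: p(x) = -3 ⊗ (x ⊕ (-5/2)) ⊗ (x ⊕ (-5/2)) ⊗ (x ⊕ 11/3) ⊗ (x ⊕ 11/3) ⊗ (x ⊕ 11/3)
Answer: roots = -5/2 (mult 2), 11/3 (mult 3)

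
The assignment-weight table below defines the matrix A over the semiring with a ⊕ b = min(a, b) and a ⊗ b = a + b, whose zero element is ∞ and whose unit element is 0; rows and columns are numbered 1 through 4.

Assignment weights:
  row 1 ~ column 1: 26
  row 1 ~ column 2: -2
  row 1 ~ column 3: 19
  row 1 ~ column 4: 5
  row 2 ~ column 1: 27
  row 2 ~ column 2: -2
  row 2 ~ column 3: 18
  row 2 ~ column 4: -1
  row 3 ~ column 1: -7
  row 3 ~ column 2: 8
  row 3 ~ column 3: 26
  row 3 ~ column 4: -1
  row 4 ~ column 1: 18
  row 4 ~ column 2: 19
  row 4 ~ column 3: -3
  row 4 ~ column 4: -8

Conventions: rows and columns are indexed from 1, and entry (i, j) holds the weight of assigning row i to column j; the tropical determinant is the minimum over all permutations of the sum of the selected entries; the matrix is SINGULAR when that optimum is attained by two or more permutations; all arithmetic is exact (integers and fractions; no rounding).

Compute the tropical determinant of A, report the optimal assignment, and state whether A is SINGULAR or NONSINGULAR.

σ = (1, 2, 3, 4): 26 + (-2) + 26 + (-8) = 42
σ = (1, 2, 4, 3): 26 + (-2) + (-1) + (-3) = 20
σ = (1, 3, 2, 4): 26 + 18 + 8 + (-8) = 44
σ = (1, 3, 4, 2): 26 + 18 + (-1) + 19 = 62
σ = (1, 4, 2, 3): 26 + (-1) + 8 + (-3) = 30
σ = (1, 4, 3, 2): 26 + (-1) + 26 + 19 = 70
σ = (2, 1, 3, 4): (-2) + 27 + 26 + (-8) = 43
σ = (2, 1, 4, 3): (-2) + 27 + (-1) + (-3) = 21
σ = (2, 3, 1, 4): (-2) + 18 + (-7) + (-8) = 1
σ = (2, 3, 4, 1): (-2) + 18 + (-1) + 18 = 33
σ = (2, 4, 1, 3): (-2) + (-1) + (-7) + (-3) = -13
σ = (2, 4, 3, 1): (-2) + (-1) + 26 + 18 = 41
σ = (3, 1, 2, 4): 19 + 27 + 8 + (-8) = 46
σ = (3, 1, 4, 2): 19 + 27 + (-1) + 19 = 64
σ = (3, 2, 1, 4): 19 + (-2) + (-7) + (-8) = 2
σ = (3, 2, 4, 1): 19 + (-2) + (-1) + 18 = 34
σ = (3, 4, 1, 2): 19 + (-1) + (-7) + 19 = 30
σ = (3, 4, 2, 1): 19 + (-1) + 8 + 18 = 44
σ = (4, 1, 2, 3): 5 + 27 + 8 + (-3) = 37
σ = (4, 1, 3, 2): 5 + 27 + 26 + 19 = 77
σ = (4, 2, 1, 3): 5 + (-2) + (-7) + (-3) = -7
σ = (4, 2, 3, 1): 5 + (-2) + 26 + 18 = 47
σ = (4, 3, 1, 2): 5 + 18 + (-7) + 19 = 35
σ = (4, 3, 2, 1): 5 + 18 + 8 + 18 = 49
Optimal value attained by: σ = (2, 4, 1, 3).
Answer: det⊕(A) = -13; verdict: NONSINGULAR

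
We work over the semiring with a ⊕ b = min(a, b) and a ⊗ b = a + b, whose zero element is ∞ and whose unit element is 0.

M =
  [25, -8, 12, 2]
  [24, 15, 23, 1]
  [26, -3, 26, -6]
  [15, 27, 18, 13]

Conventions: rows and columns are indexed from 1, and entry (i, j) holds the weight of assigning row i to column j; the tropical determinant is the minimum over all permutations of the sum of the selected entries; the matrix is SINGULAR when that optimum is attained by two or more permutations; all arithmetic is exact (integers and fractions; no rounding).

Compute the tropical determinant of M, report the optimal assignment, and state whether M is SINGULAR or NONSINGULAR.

σ = (1, 2, 3, 4): 25 + 15 + 26 + 13 = 79
σ = (1, 2, 4, 3): 25 + 15 + (-6) + 18 = 52
σ = (1, 3, 2, 4): 25 + 23 + (-3) + 13 = 58
σ = (1, 3, 4, 2): 25 + 23 + (-6) + 27 = 69
σ = (1, 4, 2, 3): 25 + 1 + (-3) + 18 = 41
σ = (1, 4, 3, 2): 25 + 1 + 26 + 27 = 79
σ = (2, 1, 3, 4): (-8) + 24 + 26 + 13 = 55
σ = (2, 1, 4, 3): (-8) + 24 + (-6) + 18 = 28
σ = (2, 3, 1, 4): (-8) + 23 + 26 + 13 = 54
σ = (2, 3, 4, 1): (-8) + 23 + (-6) + 15 = 24
σ = (2, 4, 1, 3): (-8) + 1 + 26 + 18 = 37
σ = (2, 4, 3, 1): (-8) + 1 + 26 + 15 = 34
σ = (3, 1, 2, 4): 12 + 24 + (-3) + 13 = 46
σ = (3, 1, 4, 2): 12 + 24 + (-6) + 27 = 57
σ = (3, 2, 1, 4): 12 + 15 + 26 + 13 = 66
σ = (3, 2, 4, 1): 12 + 15 + (-6) + 15 = 36
σ = (3, 4, 1, 2): 12 + 1 + 26 + 27 = 66
σ = (3, 4, 2, 1): 12 + 1 + (-3) + 15 = 25
σ = (4, 1, 2, 3): 2 + 24 + (-3) + 18 = 41
σ = (4, 1, 3, 2): 2 + 24 + 26 + 27 = 79
σ = (4, 2, 1, 3): 2 + 15 + 26 + 18 = 61
σ = (4, 2, 3, 1): 2 + 15 + 26 + 15 = 58
σ = (4, 3, 1, 2): 2 + 23 + 26 + 27 = 78
σ = (4, 3, 2, 1): 2 + 23 + (-3) + 15 = 37
Optimal value attained by: σ = (2, 3, 4, 1).
Answer: det⊕(M) = 24; verdict: NONSINGULAR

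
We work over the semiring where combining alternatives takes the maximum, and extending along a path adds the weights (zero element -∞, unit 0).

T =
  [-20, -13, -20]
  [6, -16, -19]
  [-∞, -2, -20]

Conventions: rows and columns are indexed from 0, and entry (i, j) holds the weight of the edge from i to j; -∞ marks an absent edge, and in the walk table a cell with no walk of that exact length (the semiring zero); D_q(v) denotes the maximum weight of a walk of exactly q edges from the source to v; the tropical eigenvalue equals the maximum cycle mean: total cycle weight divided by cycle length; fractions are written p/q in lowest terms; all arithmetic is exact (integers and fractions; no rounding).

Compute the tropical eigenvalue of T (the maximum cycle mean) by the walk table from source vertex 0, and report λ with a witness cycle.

q=0: [0, -∞, -∞]
q=1: [-20, -13, -20]
q=2: [-7, -22, -32]
q=3: [-16, -20, -27]
Optimal cycle mean attained by: cycle 0->1->0, total (-13) + 6, length 2.
Answer: λ = -7/2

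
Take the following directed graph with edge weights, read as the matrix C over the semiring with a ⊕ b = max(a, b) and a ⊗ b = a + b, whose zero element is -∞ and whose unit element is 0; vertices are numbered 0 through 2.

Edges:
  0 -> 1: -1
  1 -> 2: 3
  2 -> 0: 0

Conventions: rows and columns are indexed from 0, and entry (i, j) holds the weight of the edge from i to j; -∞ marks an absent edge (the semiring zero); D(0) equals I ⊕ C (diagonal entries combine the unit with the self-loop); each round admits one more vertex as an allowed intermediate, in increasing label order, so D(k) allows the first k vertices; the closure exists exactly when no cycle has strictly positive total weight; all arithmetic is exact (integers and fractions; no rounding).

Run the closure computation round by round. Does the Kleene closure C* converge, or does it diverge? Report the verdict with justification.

D(0):
  [0, -1, -∞]
  [-∞, 0, 3]
  [0, -∞, 0]
D(1):
  [0, -1, -∞]
  [-∞, 0, 3]
  [0, -1, 0]
Detection: at round 2, diagonal entry (2, 2) turns strictly positive.
Key observation: the cycle 2->0->1->2 has total weight 0 + (-1) + 3, which is strictly positive.
Answer: DIVERGES — positive cycle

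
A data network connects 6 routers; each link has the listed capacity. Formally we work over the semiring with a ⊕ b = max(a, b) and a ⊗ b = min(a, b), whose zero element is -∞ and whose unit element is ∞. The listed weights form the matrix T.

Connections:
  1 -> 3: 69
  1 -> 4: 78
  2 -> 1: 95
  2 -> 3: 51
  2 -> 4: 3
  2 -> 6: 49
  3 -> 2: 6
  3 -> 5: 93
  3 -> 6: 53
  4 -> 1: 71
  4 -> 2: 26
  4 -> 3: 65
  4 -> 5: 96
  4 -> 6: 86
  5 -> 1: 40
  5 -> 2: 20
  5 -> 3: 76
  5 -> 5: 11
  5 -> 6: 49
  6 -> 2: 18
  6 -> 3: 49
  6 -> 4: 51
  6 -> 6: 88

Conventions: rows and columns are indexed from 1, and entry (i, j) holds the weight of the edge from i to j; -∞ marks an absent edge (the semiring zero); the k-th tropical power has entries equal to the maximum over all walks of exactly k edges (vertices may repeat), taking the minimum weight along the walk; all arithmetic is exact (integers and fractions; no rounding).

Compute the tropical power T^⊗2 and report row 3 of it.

T^⊗2:
  [71, 26, 65, -∞, 78, 78]
  [3, 18, 69, 78, 51, 51]
  [40, 20, 76, 51, 11, 53]
  [40, 20, 76, 71, 65, 86]
  [20, 18, 49, 49, 76, 53]
  [51, 26, 51, 51, 51, 88]
Answer: row 3 of T^⊗2 = [40, 20, 76, 51, 11, 53]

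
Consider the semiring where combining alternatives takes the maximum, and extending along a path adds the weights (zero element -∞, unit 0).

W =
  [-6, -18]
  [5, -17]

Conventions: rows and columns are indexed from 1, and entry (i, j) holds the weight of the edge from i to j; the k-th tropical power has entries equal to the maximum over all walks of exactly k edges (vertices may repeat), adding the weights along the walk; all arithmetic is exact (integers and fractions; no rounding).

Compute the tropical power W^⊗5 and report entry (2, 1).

W^⊗2:
  [-12, -24]
  [-1, -13]
W^⊗3:
  [-18, -30]
  [-7, -19]
W^⊗4:
  [-24, -36]
  [-13, -25]
W^⊗5:
  [-30, -42]
  [-19, -31]
Key observation: the optimum is the walk 2->1->1->1->1->1, with weight 5 + (-6) + (-6) + (-6) + (-6) = -19.
Optimal value attained by: walk 2->1->1->1->1->1.
Answer: (W^⊗5)[2][1] = -19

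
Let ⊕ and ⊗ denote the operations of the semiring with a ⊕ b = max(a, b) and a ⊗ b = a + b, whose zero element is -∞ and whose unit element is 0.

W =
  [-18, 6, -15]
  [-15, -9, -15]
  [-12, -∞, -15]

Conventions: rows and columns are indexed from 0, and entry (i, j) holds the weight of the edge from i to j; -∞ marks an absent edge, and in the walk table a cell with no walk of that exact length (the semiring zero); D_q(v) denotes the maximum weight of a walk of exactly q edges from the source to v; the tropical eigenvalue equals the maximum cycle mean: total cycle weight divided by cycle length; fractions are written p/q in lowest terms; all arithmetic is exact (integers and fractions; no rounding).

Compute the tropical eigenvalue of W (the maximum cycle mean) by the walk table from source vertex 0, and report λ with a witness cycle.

q=0: [0, -∞, -∞]
q=1: [-18, 6, -15]
q=2: [-9, -3, -9]
q=3: [-18, -3, -18]
Optimal cycle mean attained by: cycle 0->1->0, total 6 + (-15), length 2.
Answer: λ = -9/2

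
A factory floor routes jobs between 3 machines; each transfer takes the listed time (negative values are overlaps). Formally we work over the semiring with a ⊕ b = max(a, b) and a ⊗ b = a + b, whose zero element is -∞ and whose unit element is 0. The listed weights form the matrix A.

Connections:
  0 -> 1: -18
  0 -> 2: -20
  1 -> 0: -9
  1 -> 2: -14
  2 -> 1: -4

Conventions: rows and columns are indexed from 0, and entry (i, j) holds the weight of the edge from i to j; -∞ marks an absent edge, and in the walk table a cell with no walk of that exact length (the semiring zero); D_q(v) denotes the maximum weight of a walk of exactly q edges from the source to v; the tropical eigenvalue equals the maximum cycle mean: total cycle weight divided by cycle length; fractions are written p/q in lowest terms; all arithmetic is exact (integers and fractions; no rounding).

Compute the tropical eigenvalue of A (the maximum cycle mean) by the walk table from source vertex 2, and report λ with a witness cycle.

q=0: [-∞, -∞, 0]
q=1: [-∞, -4, -∞]
q=2: [-13, -∞, -18]
q=3: [-∞, -22, -33]
Optimal cycle mean attained by: cycle 1->2->1, total (-14) + (-4), length 2.
Answer: λ = -9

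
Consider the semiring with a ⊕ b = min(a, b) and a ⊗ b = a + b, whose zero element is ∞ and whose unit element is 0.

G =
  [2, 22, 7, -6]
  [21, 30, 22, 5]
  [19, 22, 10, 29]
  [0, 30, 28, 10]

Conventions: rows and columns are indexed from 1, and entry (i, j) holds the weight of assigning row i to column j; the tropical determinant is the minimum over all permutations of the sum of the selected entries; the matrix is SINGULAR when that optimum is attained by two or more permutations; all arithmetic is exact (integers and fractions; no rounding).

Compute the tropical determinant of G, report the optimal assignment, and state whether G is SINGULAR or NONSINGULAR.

σ = (1, 2, 3, 4): 2 + 30 + 10 + 10 = 52
σ = (1, 2, 4, 3): 2 + 30 + 29 + 28 = 89
σ = (1, 3, 2, 4): 2 + 22 + 22 + 10 = 56
σ = (1, 3, 4, 2): 2 + 22 + 29 + 30 = 83
σ = (1, 4, 2, 3): 2 + 5 + 22 + 28 = 57
σ = (1, 4, 3, 2): 2 + 5 + 10 + 30 = 47
σ = (2, 1, 3, 4): 22 + 21 + 10 + 10 = 63
σ = (2, 1, 4, 3): 22 + 21 + 29 + 28 = 100
σ = (2, 3, 1, 4): 22 + 22 + 19 + 10 = 73
σ = (2, 3, 4, 1): 22 + 22 + 29 + 0 = 73
σ = (2, 4, 1, 3): 22 + 5 + 19 + 28 = 74
σ = (2, 4, 3, 1): 22 + 5 + 10 + 0 = 37
σ = (3, 1, 2, 4): 7 + 21 + 22 + 10 = 60
σ = (3, 1, 4, 2): 7 + 21 + 29 + 30 = 87
σ = (3, 2, 1, 4): 7 + 30 + 19 + 10 = 66
σ = (3, 2, 4, 1): 7 + 30 + 29 + 0 = 66
σ = (3, 4, 1, 2): 7 + 5 + 19 + 30 = 61
σ = (3, 4, 2, 1): 7 + 5 + 22 + 0 = 34
σ = (4, 1, 2, 3): (-6) + 21 + 22 + 28 = 65
σ = (4, 1, 3, 2): (-6) + 21 + 10 + 30 = 55
σ = (4, 2, 1, 3): (-6) + 30 + 19 + 28 = 71
σ = (4, 2, 3, 1): (-6) + 30 + 10 + 0 = 34
σ = (4, 3, 1, 2): (-6) + 22 + 19 + 30 = 65
σ = (4, 3, 2, 1): (-6) + 22 + 22 + 0 = 38
Optimal value attained by: σ = (3, 4, 2, 1).
Answer: det⊕(G) = 34; verdict: SINGULAR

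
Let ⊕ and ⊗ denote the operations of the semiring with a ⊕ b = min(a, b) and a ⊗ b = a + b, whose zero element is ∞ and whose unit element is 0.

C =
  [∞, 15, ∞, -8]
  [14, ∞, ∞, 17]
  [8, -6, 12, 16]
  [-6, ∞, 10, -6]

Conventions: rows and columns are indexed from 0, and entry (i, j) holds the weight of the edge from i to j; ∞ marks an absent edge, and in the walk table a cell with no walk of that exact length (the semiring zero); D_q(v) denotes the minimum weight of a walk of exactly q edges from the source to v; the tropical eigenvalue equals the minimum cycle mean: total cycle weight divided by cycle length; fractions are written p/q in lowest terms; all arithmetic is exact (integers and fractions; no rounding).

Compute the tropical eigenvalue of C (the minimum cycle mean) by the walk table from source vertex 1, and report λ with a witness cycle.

q=0: [∞, 0, ∞, ∞]
q=1: [14, ∞, ∞, 17]
q=2: [11, 29, 27, 6]
q=3: [0, 21, 16, 0]
q=4: [-6, 10, 10, -8]
Optimal cycle mean attained by: cycle 0->3->0, total (-8) + (-6), length 2.
Answer: λ = -7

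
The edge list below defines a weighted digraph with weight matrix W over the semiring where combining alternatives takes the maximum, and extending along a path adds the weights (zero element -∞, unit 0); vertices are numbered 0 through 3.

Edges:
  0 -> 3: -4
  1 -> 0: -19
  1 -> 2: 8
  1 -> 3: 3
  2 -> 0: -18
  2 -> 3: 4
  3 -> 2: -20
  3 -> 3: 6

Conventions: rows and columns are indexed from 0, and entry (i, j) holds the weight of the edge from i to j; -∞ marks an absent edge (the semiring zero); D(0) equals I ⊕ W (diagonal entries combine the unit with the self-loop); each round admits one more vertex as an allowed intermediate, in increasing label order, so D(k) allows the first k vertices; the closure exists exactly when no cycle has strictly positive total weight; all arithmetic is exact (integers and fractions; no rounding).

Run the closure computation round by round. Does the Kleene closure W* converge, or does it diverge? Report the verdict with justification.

Detection: at round 0, diagonal entry (3, 3) turns strictly positive.
Key observation: the cycle 3->3 has total weight 6, which is strictly positive.
Answer: DIVERGES — positive cycle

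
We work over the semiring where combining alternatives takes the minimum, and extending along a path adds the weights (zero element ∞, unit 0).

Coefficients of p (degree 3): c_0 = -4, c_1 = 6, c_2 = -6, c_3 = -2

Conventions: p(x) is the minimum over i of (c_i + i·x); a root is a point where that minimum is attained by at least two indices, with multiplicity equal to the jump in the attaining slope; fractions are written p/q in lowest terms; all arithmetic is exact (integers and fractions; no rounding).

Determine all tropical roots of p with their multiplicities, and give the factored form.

hull edge (i=0, c=-4) to (i=2, c=-6): slope -1, span 2
hull edge (i=2, c=-6) to (i=3, c=-2): slope 4, span 1
Factored form: p(x) = -2 ⊗ (x ⊕ (-4)) ⊗ (x ⊕ 1) ⊗ (x ⊕ 1)
Answer: roots = -4 (mult 1), 1 (mult 2)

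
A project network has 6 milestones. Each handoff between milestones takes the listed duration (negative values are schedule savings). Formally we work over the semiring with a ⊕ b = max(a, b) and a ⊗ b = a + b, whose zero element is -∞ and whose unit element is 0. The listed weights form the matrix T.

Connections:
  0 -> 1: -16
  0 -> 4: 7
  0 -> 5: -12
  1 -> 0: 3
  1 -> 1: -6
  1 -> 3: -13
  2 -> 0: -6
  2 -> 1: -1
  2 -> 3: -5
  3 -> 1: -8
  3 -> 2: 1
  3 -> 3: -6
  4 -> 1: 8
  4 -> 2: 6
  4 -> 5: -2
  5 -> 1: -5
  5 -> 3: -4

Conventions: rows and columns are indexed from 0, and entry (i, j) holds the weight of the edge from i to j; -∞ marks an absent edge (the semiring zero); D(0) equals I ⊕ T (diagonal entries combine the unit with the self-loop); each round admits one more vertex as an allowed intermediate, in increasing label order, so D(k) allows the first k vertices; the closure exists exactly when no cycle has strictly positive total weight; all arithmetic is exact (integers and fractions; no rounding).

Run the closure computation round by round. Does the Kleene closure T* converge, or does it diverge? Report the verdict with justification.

D(0):
  [0, -16, -∞, -∞, 7, -12]
  [3, 0, -∞, -13, -∞, -∞]
  [-6, -1, 0, -5, -∞, -∞]
  [-∞, -8, 1, 0, -∞, -∞]
  [-∞, 8, 6, -∞, 0, -2]
  [-∞, -5, -∞, -4, -∞, 0]
D(1):
  [0, -16, -∞, -∞, 7, -12]
  [3, 0, -∞, -13, 10, -9]
  [-6, -1, 0, -5, 1, -18]
  [-∞, -8, 1, 0, -∞, -∞]
  [-∞, 8, 6, -∞, 0, -2]
  [-∞, -5, -∞, -4, -∞, 0]
Detection: at round 2, diagonal entry (4, 4) turns strictly positive.
Key observation: the cycle 4->1->0->4 has total weight 8 + 3 + 7, which is strictly positive.
Answer: DIVERGES — positive cycle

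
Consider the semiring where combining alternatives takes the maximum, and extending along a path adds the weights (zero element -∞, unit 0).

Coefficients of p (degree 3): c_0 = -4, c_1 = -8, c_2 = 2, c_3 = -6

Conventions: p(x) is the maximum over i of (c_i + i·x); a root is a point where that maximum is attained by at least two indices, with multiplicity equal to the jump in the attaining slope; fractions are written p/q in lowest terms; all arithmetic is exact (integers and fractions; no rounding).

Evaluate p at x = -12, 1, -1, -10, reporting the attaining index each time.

p(-12) = max(-4+0·(-12)=-4, -8+1·(-12)=-20, 2+2·(-12)=-22, -6+3·(-12)=-42) = -4 (attained by i=0)
p(1) = max(-4+0·1=-4, -8+1·1=-7, 2+2·1=4, -6+3·1=-3) = 4 (attained by i=2)
p(-1) = max(-4+0·(-1)=-4, -8+1·(-1)=-9, 2+2·(-1)=0, -6+3·(-1)=-9) = 0 (attained by i=2)
p(-10) = max(-4+0·(-10)=-4, -8+1·(-10)=-18, 2+2·(-10)=-18, -6+3·(-10)=-36) = -4 (attained by i=0)
Answer: p(-12) = -4; p(1) = 4; p(-1) = 0; p(-10) = -4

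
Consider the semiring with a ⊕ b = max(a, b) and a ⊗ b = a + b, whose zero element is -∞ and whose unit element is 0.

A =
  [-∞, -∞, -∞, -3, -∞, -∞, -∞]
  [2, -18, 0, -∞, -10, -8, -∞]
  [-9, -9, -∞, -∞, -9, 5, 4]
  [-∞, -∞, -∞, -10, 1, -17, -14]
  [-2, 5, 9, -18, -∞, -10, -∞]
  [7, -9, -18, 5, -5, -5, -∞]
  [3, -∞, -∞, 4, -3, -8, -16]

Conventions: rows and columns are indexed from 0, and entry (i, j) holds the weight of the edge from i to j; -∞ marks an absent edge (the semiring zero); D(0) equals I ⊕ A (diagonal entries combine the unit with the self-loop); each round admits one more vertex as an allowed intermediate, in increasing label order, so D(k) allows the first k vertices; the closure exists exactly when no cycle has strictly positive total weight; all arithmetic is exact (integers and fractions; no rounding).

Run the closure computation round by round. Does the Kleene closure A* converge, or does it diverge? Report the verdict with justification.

D(0):
  [0, -∞, -∞, -3, -∞, -∞, -∞]
  [2, 0, 0, -∞, -10, -8, -∞]
  [-9, -9, 0, -∞, -9, 5, 4]
  [-∞, -∞, -∞, 0, 1, -17, -14]
  [-2, 5, 9, -18, 0, -10, -∞]
  [7, -9, -18, 5, -5, 0, -∞]
  [3, -∞, -∞, 4, -3, -8, 0]
D(1):
  [0, -∞, -∞, -3, -∞, -∞, -∞]
  [2, 0, 0, -1, -10, -8, -∞]
  [-9, -9, 0, -12, -9, 5, 4]
  [-∞, -∞, -∞, 0, 1, -17, -14]
  [-2, 5, 9, -5, 0, -10, -∞]
  [7, -9, -18, 5, -5, 0, -∞]
  [3, -∞, -∞, 4, -3, -8, 0]
D(2):
  [0, -∞, -∞, -3, -∞, -∞, -∞]
  [2, 0, 0, -1, -10, -8, -∞]
  [-7, -9, 0, -10, -9, 5, 4]
  [-∞, -∞, -∞, 0, 1, -17, -14]
  [7, 5, 9, 4, 0, -3, -∞]
  [7, -9, -9, 5, -5, 0, -∞]
  [3, -∞, -∞, 4, -3, -8, 0]
D(3):
  [0, -∞, -∞, -3, -∞, -∞, -∞]
  [2, 0, 0, -1, -9, 5, 4]
  [-7, -9, 0, -10, -9, 5, 4]
  [-∞, -∞, -∞, 0, 1, -17, -14]
  [7, 5, 9, 4, 0, 14, 13]
  [7, -9, -9, 5, -5, 0, -5]
  [3, -∞, -∞, 4, -3, -8, 0]
Detection: at round 4, diagonal entry (4, 4) turns strictly positive.
Key observation: the cycle 4->1->0->3->4 has total weight 5 + 2 + (-3) + 1, which is strictly positive.
Answer: DIVERGES — positive cycle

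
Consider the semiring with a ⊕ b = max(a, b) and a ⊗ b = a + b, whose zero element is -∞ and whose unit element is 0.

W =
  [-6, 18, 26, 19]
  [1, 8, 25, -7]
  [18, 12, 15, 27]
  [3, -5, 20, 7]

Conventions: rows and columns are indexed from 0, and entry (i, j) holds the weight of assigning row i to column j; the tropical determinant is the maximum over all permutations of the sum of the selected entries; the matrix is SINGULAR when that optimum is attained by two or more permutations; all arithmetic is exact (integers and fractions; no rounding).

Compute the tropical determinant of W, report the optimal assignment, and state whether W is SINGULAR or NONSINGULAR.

σ = (0, 1, 2, 3): (-6) + 8 + 15 + 7 = 24
σ = (0, 1, 3, 2): (-6) + 8 + 27 + 20 = 49
σ = (0, 2, 1, 3): (-6) + 25 + 12 + 7 = 38
σ = (0, 2, 3, 1): (-6) + 25 + 27 + (-5) = 41
σ = (0, 3, 1, 2): (-6) + (-7) + 12 + 20 = 19
σ = (0, 3, 2, 1): (-6) + (-7) + 15 + (-5) = -3
σ = (1, 0, 2, 3): 18 + 1 + 15 + 7 = 41
σ = (1, 0, 3, 2): 18 + 1 + 27 + 20 = 66
σ = (1, 2, 0, 3): 18 + 25 + 18 + 7 = 68
σ = (1, 2, 3, 0): 18 + 25 + 27 + 3 = 73
σ = (1, 3, 0, 2): 18 + (-7) + 18 + 20 = 49
σ = (1, 3, 2, 0): 18 + (-7) + 15 + 3 = 29
σ = (2, 0, 1, 3): 26 + 1 + 12 + 7 = 46
σ = (2, 0, 3, 1): 26 + 1 + 27 + (-5) = 49
σ = (2, 1, 0, 3): 26 + 8 + 18 + 7 = 59
σ = (2, 1, 3, 0): 26 + 8 + 27 + 3 = 64
σ = (2, 3, 0, 1): 26 + (-7) + 18 + (-5) = 32
σ = (2, 3, 1, 0): 26 + (-7) + 12 + 3 = 34
σ = (3, 0, 1, 2): 19 + 1 + 12 + 20 = 52
σ = (3, 0, 2, 1): 19 + 1 + 15 + (-5) = 30
σ = (3, 1, 0, 2): 19 + 8 + 18 + 20 = 65
σ = (3, 1, 2, 0): 19 + 8 + 15 + 3 = 45
σ = (3, 2, 0, 1): 19 + 25 + 18 + (-5) = 57
σ = (3, 2, 1, 0): 19 + 25 + 12 + 3 = 59
Optimal value attained by: σ = (1, 2, 3, 0).
Answer: det⊕(W) = 73; verdict: NONSINGULAR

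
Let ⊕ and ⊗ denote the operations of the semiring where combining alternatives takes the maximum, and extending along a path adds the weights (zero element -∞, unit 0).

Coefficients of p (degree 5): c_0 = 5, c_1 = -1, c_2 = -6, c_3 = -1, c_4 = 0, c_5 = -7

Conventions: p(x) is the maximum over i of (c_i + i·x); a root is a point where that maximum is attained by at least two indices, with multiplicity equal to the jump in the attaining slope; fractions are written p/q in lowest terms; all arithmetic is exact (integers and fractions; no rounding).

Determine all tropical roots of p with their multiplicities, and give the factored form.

hull edge (i=0, c=5) to (i=4, c=0): slope -5/4, span 4
hull edge (i=4, c=0) to (i=5, c=-7): slope -7, span 1
Factored form: p(x) = -7 ⊗ (x ⊕ 5/4) ⊗ (x ⊕ 5/4) ⊗ (x ⊕ 5/4) ⊗ (x ⊕ 5/4) ⊗ (x ⊕ 7)
Answer: roots = 5/4 (mult 4), 7 (mult 1)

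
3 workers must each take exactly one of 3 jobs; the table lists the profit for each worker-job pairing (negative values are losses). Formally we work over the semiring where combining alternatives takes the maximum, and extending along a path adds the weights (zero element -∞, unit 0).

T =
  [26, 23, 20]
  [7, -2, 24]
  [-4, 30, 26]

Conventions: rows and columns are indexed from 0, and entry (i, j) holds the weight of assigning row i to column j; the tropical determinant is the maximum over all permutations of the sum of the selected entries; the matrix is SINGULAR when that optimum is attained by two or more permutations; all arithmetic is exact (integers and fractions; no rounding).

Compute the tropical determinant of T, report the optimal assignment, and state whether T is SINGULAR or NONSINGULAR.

σ = (0, 1, 2): 26 + (-2) + 26 = 50
σ = (0, 2, 1): 26 + 24 + 30 = 80
σ = (1, 0, 2): 23 + 7 + 26 = 56
σ = (1, 2, 0): 23 + 24 + (-4) = 43
σ = (2, 0, 1): 20 + 7 + 30 = 57
σ = (2, 1, 0): 20 + (-2) + (-4) = 14
Optimal value attained by: σ = (0, 2, 1).
Answer: det⊕(T) = 80; verdict: NONSINGULAR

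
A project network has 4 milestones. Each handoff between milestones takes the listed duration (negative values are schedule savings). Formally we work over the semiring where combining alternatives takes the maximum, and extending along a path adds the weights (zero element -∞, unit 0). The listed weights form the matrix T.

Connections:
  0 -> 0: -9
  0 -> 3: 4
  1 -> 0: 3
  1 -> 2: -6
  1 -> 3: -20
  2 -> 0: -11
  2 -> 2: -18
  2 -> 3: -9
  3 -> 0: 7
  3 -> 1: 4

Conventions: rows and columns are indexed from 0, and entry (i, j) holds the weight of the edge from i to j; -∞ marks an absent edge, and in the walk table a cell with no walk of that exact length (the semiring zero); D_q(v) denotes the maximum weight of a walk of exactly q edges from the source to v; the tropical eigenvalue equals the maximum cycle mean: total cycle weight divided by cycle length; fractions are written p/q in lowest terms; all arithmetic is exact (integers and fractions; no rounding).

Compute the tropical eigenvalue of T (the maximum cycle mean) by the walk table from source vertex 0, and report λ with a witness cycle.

q=0: [0, -∞, -∞, -∞]
q=1: [-9, -∞, -∞, 4]
q=2: [11, 8, -∞, -5]
q=3: [11, -1, 2, 15]
q=4: [22, 19, -7, 15]
Optimal cycle mean attained by: cycle 0->3->0, total 4 + 7, length 2.
Answer: λ = 11/2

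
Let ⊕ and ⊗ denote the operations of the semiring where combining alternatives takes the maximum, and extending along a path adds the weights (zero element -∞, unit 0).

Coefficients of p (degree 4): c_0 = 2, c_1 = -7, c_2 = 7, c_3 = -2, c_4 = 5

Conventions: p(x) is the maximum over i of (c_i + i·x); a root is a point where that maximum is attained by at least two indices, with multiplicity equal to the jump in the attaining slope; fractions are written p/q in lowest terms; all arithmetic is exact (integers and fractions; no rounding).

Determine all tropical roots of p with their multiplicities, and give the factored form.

hull edge (i=0, c=2) to (i=2, c=7): slope 5/2, span 2
hull edge (i=2, c=7) to (i=4, c=5): slope -1, span 2
Factored form: p(x) = 5 ⊗ (x ⊕ (-5/2)) ⊗ (x ⊕ (-5/2)) ⊗ (x ⊕ 1) ⊗ (x ⊕ 1)
Answer: roots = -5/2 (mult 2), 1 (mult 2)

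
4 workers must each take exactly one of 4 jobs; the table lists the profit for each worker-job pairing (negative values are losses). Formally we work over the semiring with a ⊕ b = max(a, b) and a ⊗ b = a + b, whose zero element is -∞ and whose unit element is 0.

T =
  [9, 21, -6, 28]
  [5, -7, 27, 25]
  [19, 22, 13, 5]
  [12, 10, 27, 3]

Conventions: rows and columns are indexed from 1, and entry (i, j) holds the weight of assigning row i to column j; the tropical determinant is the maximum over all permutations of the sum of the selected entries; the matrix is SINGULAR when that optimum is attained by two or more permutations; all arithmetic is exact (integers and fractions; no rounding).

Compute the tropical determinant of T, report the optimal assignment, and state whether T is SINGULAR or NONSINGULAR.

σ = (1, 2, 3, 4): 9 + (-7) + 13 + 3 = 18
σ = (1, 2, 4, 3): 9 + (-7) + 5 + 27 = 34
σ = (1, 3, 2, 4): 9 + 27 + 22 + 3 = 61
σ = (1, 3, 4, 2): 9 + 27 + 5 + 10 = 51
σ = (1, 4, 2, 3): 9 + 25 + 22 + 27 = 83
σ = (1, 4, 3, 2): 9 + 25 + 13 + 10 = 57
σ = (2, 1, 3, 4): 21 + 5 + 13 + 3 = 42
σ = (2, 1, 4, 3): 21 + 5 + 5 + 27 = 58
σ = (2, 3, 1, 4): 21 + 27 + 19 + 3 = 70
σ = (2, 3, 4, 1): 21 + 27 + 5 + 12 = 65
σ = (2, 4, 1, 3): 21 + 25 + 19 + 27 = 92
σ = (2, 4, 3, 1): 21 + 25 + 13 + 12 = 71
σ = (3, 1, 2, 4): (-6) + 5 + 22 + 3 = 24
σ = (3, 1, 4, 2): (-6) + 5 + 5 + 10 = 14
σ = (3, 2, 1, 4): (-6) + (-7) + 19 + 3 = 9
σ = (3, 2, 4, 1): (-6) + (-7) + 5 + 12 = 4
σ = (3, 4, 1, 2): (-6) + 25 + 19 + 10 = 48
σ = (3, 4, 2, 1): (-6) + 25 + 22 + 12 = 53
σ = (4, 1, 2, 3): 28 + 5 + 22 + 27 = 82
σ = (4, 1, 3, 2): 28 + 5 + 13 + 10 = 56
σ = (4, 2, 1, 3): 28 + (-7) + 19 + 27 = 67
σ = (4, 2, 3, 1): 28 + (-7) + 13 + 12 = 46
σ = (4, 3, 1, 2): 28 + 27 + 19 + 10 = 84
σ = (4, 3, 2, 1): 28 + 27 + 22 + 12 = 89
Optimal value attained by: σ = (2, 4, 1, 3).
Answer: det⊕(T) = 92; verdict: NONSINGULAR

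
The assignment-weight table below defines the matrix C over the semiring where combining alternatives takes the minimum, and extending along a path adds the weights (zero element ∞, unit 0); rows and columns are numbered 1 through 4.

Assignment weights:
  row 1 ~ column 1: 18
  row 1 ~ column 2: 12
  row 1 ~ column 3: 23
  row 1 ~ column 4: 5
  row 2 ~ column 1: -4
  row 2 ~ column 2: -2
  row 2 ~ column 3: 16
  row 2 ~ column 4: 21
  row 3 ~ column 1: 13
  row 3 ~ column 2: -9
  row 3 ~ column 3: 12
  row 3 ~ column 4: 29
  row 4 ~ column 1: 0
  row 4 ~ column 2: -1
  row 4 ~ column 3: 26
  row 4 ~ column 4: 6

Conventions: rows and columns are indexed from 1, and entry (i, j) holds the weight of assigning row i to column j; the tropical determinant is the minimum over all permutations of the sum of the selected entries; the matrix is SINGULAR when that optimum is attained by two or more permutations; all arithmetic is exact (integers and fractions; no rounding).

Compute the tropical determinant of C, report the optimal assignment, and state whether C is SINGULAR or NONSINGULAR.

σ = (1, 2, 3, 4): 18 + (-2) + 12 + 6 = 34
σ = (1, 2, 4, 3): 18 + (-2) + 29 + 26 = 71
σ = (1, 3, 2, 4): 18 + 16 + (-9) + 6 = 31
σ = (1, 3, 4, 2): 18 + 16 + 29 + (-1) = 62
σ = (1, 4, 2, 3): 18 + 21 + (-9) + 26 = 56
σ = (1, 4, 3, 2): 18 + 21 + 12 + (-1) = 50
σ = (2, 1, 3, 4): 12 + (-4) + 12 + 6 = 26
σ = (2, 1, 4, 3): 12 + (-4) + 29 + 26 = 63
σ = (2, 3, 1, 4): 12 + 16 + 13 + 6 = 47
σ = (2, 3, 4, 1): 12 + 16 + 29 + 0 = 57
σ = (2, 4, 1, 3): 12 + 21 + 13 + 26 = 72
σ = (2, 4, 3, 1): 12 + 21 + 12 + 0 = 45
σ = (3, 1, 2, 4): 23 + (-4) + (-9) + 6 = 16
σ = (3, 1, 4, 2): 23 + (-4) + 29 + (-1) = 47
σ = (3, 2, 1, 4): 23 + (-2) + 13 + 6 = 40
σ = (3, 2, 4, 1): 23 + (-2) + 29 + 0 = 50
σ = (3, 4, 1, 2): 23 + 21 + 13 + (-1) = 56
σ = (3, 4, 2, 1): 23 + 21 + (-9) + 0 = 35
σ = (4, 1, 2, 3): 5 + (-4) + (-9) + 26 = 18
σ = (4, 1, 3, 2): 5 + (-4) + 12 + (-1) = 12
σ = (4, 2, 1, 3): 5 + (-2) + 13 + 26 = 42
σ = (4, 2, 3, 1): 5 + (-2) + 12 + 0 = 15
σ = (4, 3, 1, 2): 5 + 16 + 13 + (-1) = 33
σ = (4, 3, 2, 1): 5 + 16 + (-9) + 0 = 12
Optimal value attained by: σ = (4, 1, 3, 2).
Answer: det⊕(C) = 12; verdict: SINGULAR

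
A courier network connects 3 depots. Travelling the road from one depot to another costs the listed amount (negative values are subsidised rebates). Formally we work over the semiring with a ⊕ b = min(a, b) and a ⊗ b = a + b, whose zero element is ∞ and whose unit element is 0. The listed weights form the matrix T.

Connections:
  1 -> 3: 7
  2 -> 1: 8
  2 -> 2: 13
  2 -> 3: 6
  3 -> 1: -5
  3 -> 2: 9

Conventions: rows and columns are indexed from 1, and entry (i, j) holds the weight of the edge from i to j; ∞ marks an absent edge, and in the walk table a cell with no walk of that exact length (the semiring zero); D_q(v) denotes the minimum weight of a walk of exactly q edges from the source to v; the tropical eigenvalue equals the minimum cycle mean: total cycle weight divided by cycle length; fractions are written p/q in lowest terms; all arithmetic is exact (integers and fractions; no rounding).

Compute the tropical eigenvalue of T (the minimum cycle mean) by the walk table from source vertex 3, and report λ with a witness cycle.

q=0: [∞, ∞, 0]
q=1: [-5, 9, ∞]
q=2: [17, 22, 2]
q=3: [-3, 11, 24]
Optimal cycle mean attained by: cycle 1->3->1, total 7 + (-5), length 2.
Answer: λ = 1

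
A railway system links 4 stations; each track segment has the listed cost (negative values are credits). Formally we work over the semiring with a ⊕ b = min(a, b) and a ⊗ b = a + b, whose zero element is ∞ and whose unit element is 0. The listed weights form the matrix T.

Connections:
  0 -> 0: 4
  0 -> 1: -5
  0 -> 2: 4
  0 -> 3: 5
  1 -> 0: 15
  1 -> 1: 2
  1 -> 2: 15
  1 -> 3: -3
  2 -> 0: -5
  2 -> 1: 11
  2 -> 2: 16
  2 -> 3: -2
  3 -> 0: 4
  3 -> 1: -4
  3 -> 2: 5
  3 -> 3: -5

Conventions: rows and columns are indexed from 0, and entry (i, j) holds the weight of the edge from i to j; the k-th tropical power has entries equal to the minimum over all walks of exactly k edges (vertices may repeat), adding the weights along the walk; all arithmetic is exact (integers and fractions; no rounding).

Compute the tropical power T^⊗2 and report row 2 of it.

T^⊗2:
  [-1, -3, 8, -8]
  [1, -7, 2, -8]
  [-1, -10, -1, -7]
  [-1, -9, 0, -10]
Answer: row 2 of T^⊗2 = [-1, -10, -1, -7]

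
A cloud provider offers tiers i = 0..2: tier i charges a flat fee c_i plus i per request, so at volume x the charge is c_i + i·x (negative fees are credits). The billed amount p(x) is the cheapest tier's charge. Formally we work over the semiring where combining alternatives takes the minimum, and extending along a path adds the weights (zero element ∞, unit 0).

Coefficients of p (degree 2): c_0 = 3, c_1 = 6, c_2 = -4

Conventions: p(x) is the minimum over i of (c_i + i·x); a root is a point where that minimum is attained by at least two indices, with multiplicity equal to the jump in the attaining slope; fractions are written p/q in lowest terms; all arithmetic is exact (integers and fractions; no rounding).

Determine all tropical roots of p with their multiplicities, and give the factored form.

hull edge (i=0, c=3) to (i=2, c=-4): slope -7/2, span 2
Factored form: p(x) = -4 ⊗ (x ⊕ 7/2) ⊗ (x ⊕ 7/2)
Answer: roots = 7/2 (mult 2)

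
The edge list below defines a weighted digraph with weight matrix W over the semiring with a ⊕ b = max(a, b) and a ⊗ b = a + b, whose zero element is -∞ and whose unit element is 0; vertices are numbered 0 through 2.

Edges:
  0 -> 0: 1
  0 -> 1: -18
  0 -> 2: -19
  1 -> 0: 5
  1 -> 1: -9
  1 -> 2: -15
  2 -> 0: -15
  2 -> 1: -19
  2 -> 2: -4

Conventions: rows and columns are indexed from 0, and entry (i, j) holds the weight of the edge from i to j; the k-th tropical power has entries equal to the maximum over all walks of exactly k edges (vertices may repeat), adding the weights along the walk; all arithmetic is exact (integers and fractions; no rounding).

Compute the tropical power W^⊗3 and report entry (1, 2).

W^⊗2:
  [2, -17, -18]
  [6, -13, -14]
  [-14, -23, -8]
W^⊗3:
  [3, -16, -17]
  [7, -12, -13]
  [-13, -27, -12]
Key observation: the optimum is the walk 1->0->0->2, with weight 5 + 1 + (-19) = -13.
Optimal value attained by: walk 1->0->0->2.
Answer: (W^⊗3)[1][2] = -13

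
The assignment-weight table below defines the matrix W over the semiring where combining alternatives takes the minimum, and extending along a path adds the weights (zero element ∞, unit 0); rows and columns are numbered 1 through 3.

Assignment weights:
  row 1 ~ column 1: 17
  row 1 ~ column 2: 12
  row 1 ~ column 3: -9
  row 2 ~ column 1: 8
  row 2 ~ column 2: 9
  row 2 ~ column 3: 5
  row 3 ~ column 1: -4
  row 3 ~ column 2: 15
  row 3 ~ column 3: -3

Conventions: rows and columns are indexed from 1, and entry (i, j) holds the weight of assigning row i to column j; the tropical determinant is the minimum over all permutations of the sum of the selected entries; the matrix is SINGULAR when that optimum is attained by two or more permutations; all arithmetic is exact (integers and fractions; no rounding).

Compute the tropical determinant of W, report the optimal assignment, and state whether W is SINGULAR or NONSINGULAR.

σ = (1, 2, 3): 17 + 9 + (-3) = 23
σ = (1, 3, 2): 17 + 5 + 15 = 37
σ = (2, 1, 3): 12 + 8 + (-3) = 17
σ = (2, 3, 1): 12 + 5 + (-4) = 13
σ = (3, 1, 2): (-9) + 8 + 15 = 14
σ = (3, 2, 1): (-9) + 9 + (-4) = -4
Optimal value attained by: σ = (3, 2, 1).
Answer: det⊕(W) = -4; verdict: NONSINGULAR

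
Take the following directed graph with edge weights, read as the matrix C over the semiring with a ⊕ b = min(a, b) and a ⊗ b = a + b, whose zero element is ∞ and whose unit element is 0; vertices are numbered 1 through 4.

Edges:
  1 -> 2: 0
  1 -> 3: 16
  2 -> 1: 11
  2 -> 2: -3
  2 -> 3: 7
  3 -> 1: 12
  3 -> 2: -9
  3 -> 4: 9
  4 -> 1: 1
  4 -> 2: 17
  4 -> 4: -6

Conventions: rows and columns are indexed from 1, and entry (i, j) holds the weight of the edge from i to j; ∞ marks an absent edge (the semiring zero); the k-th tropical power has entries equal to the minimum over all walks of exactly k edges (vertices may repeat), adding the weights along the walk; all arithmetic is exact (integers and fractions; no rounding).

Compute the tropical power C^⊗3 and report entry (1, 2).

C^⊗2:
  [11, -3, 7, 25]
  [8, -6, 4, 16]
  [2, -12, -2, 3]
  [-5, 1, 17, -12]
C^⊗3:
  [8, -6, 4, 16]
  [5, -9, 1, 10]
  [-1, -15, -5, -3]
  [-11, -5, 8, -18]
Key observation: the optimum is the walk 1->2->2->2, with weight 0 + (-3) + (-3) = -6.
Optimal value attained by: walk 1->2->2->2.
Answer: (C^⊗3)[1][2] = -6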